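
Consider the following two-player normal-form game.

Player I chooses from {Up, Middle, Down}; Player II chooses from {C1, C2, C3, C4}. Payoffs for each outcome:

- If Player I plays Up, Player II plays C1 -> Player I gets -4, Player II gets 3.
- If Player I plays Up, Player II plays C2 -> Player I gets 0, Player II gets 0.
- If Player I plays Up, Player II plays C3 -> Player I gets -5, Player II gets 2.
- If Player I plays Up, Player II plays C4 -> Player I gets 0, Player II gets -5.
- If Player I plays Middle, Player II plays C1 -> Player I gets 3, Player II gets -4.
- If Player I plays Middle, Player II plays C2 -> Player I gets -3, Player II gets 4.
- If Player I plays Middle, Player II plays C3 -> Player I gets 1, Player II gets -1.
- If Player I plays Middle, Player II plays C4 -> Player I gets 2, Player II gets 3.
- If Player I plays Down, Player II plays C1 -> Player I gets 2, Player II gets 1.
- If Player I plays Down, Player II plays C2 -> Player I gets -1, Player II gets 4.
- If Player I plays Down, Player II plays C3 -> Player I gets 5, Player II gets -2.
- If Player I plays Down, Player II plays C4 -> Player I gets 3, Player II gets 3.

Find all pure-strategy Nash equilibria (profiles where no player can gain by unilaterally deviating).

There is no pure-strategy Nash equilibrium.

Player I against C1: payoffs -4, 3, 2 → best response Middle.
Player I against C2: payoffs 0, -3, -1 → best response Up.
Player I against C3: payoffs -5, 1, 5 → best response Down.
Player I against C4: payoffs 0, 2, 3 → best response Down.
Player II against Up: payoffs 3, 0, 2, -5 → best response C1.
Player II against Middle: payoffs -4, 4, -1, 3 → best response C2.
Player II against Down: payoffs 1, 4, -2, 3 → best response C2.
No profile is a mutual best response for all players.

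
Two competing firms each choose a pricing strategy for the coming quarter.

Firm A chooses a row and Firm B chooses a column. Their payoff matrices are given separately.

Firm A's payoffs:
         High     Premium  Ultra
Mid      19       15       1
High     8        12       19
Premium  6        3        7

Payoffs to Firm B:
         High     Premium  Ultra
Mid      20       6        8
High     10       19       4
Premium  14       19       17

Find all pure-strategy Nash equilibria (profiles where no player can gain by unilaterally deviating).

(Mid, High): Firm A gets 19, best alternative 8; Firm B gets 20, best alternative 8. No profitable deviation — NE.
(Mid, Premium): Firm B can switch to High (6 → 20). Not NE.
(Mid, Ultra): Firm A can switch to High (1 → 19). Not NE.
(High, High): Firm A can switch to Mid (8 → 19). Not NE.
(High, Premium): Firm A can switch to Mid (12 → 15). Not NE.
(High, Ultra): Firm B can switch to High (4 → 10). Not NE.
(Premium, High): Firm A can switch to Mid (6 → 19). Not NE.
(Premium, Premium): Firm A can switch to Mid (3 → 15). Not NE.
(Premium, Ultra): Firm A can switch to High (7 → 19). Not NE.

Pure NE: (Mid, High)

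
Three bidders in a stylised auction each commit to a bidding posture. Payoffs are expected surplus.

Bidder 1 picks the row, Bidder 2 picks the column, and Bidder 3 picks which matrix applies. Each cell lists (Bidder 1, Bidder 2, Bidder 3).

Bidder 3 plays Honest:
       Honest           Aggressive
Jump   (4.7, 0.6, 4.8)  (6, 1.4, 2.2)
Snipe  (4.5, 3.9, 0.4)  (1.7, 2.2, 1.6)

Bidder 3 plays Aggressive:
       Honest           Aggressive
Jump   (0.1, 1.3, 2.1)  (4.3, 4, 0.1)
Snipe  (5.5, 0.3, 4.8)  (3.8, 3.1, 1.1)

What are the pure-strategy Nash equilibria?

(Jump, Honest, Honest): Bidder 2 can switch to Aggressive (0.6 → 1.4). Not NE.
(Jump, Honest, Aggressive): Bidder 1 can switch to Snipe (0.1 → 5.5). Not NE.
(Jump, Aggressive, Honest): Bidder 1 gets 6, best alternative 1.7; Bidder 2 gets 1.4, best alternative 0.6; Bidder 3 gets 2.2, best alternative 0.1. No profitable deviation — NE.
(Jump, Aggressive, Aggressive): Bidder 3 can switch to Honest (0.1 → 2.2). Not NE.
(Snipe, Honest, Honest): Bidder 1 can switch to Jump (4.5 → 4.7). Not NE.
(Snipe, Honest, Aggressive): Bidder 2 can switch to Aggressive (0.3 → 3.1). Not NE.
(Snipe, Aggressive, Honest): Bidder 1 can switch to Jump (1.7 → 6). Not NE.
(Snipe, Aggressive, Aggressive): Bidder 1 can switch to Jump (3.8 → 4.3). Not NE.

Pure NE: (Jump, Aggressive, Honest)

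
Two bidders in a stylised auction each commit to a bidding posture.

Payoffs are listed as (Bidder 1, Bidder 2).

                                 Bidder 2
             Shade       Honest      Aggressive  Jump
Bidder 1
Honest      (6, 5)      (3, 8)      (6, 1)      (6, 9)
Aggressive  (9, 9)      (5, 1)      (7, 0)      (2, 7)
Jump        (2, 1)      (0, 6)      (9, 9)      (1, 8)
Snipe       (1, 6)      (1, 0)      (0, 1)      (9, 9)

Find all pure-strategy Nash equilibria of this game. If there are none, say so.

(Aggressive, Shade) and (Jump, Aggressive) and (Snipe, Jump)

Bidder 1 against Shade: payoffs 6, 9, 2, 1 → best response Aggressive.
Bidder 1 against Honest: payoffs 3, 5, 0, 1 → best response Aggressive.
Bidder 1 against Aggressive: payoffs 6, 7, 9, 0 → best response Jump.
Bidder 1 against Jump: payoffs 6, 2, 1, 9 → best response Snipe.
Bidder 2 against Honest: payoffs 5, 8, 1, 9 → best response Jump.
Bidder 2 against Aggressive: payoffs 9, 1, 0, 7 → best response Shade.
Bidder 2 against Jump: payoffs 1, 6, 9, 8 → best response Aggressive.
Bidder 2 against Snipe: payoffs 6, 0, 1, 9 → best response Jump.
Mutual best responses: (Aggressive, Shade); (Jump, Aggressive); (Snipe, Jump).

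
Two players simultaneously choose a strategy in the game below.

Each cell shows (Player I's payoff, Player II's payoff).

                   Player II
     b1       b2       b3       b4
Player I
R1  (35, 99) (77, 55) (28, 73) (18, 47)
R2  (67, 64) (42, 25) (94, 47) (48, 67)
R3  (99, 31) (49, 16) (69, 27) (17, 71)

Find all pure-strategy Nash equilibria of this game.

Player I against b1: payoffs 35, 67, 99 → best response R3.
Player I against b2: payoffs 77, 42, 49 → best response R1.
Player I against b3: payoffs 28, 94, 69 → best response R2.
Player I against b4: payoffs 18, 48, 17 → best response R2.
Player II against R1: payoffs 99, 55, 73, 47 → best response b1.
Player II against R2: payoffs 64, 25, 47, 67 → best response b4.
Player II against R3: payoffs 31, 16, 27, 71 → best response b4.
Mutual best responses: (R2, b4).

The unique pure-strategy Nash equilibrium is (R2, b4).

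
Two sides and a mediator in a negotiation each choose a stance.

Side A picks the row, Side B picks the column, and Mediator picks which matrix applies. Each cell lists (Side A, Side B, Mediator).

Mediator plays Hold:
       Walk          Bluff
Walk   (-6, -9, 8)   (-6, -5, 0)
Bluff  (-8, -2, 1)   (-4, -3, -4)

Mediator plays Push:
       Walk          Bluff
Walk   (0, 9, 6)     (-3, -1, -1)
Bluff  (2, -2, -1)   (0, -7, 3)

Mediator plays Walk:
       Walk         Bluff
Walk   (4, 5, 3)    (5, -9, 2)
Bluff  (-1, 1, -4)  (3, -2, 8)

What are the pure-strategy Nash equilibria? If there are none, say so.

No pure-strategy Nash equilibrium.

For each strategy profile, look for a profitable unilateral deviation.
(Walk, Walk, Hold): Side B can switch to Bluff (-9 → -5). Not NE.
(Walk, Walk, Push): Side A can switch to Bluff (0 → 2). Not NE.
(Walk, Walk, Walk): Mediator can switch to Hold (3 → 8). Not NE.
(Walk, Bluff, Hold): Side A can switch to Bluff (-6 → -4). Not NE.
(Walk, Bluff, Push): Side A can switch to Bluff (-3 → 0). Not NE.
(Walk, Bluff, Walk): Side B can switch to Walk (-9 → 5). Not NE.
(Bluff, Walk, Hold): Side A can switch to Walk (-8 → -6). Not NE.
(Bluff, Walk, Push): Mediator can switch to Hold (-1 → 1). Not NE.
(Bluff, Walk, Walk): Side A can switch to Walk (-1 → 4). Not NE.
(Bluff, Bluff, Hold): Side B can switch to Walk (-3 → -2). Not NE.
(Bluff, Bluff, Push): Side B can switch to Walk (-7 → -2). Not NE.
(Bluff, Bluff, Walk): Side A can switch to Walk (3 → 5). Not NE.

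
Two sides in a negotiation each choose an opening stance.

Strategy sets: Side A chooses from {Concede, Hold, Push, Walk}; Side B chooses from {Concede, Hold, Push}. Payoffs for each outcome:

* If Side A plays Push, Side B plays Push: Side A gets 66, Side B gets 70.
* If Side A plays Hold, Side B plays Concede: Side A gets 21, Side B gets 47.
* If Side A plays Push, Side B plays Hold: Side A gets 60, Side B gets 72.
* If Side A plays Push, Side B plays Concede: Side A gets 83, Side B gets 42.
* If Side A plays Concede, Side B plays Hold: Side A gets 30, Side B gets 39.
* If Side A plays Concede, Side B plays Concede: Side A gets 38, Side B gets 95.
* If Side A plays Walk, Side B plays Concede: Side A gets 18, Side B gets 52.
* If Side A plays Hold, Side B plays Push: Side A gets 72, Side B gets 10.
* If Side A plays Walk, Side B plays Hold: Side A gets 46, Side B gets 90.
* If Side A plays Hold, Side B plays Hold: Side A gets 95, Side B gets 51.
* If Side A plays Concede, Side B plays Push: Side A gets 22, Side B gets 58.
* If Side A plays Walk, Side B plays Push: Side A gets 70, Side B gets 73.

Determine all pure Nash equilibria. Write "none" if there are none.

Mark each player's best response to every combination of opponents' strategies; a profile where every player is best-responding is a pure Nash equilibrium.
Side A against Concede: payoffs 38, 21, 83, 18 → best response Push.
Side A against Hold: payoffs 30, 95, 60, 46 → best response Hold.
Side A against Push: payoffs 22, 72, 66, 70 → best response Hold.
Side B against Concede: payoffs 95, 39, 58 → best response Concede.
Side B against Hold: payoffs 47, 51, 10 → best response Hold.
Side B against Push: payoffs 42, 72, 70 → best response Hold.
Side B against Walk: payoffs 52, 90, 73 → best response Hold.
Mutual best responses: (Hold, Hold).

(Hold, Hold)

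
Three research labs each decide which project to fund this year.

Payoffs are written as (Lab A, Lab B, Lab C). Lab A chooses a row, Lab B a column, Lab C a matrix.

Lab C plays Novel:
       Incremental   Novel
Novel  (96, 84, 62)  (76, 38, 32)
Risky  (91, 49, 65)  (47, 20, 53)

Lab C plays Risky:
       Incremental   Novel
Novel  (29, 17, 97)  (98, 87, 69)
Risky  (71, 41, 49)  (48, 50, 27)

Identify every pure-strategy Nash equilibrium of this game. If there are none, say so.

For each strategy profile, look for a profitable unilateral deviation.
(Novel, Incremental, Novel): Lab C can switch to Risky (62 → 97). Not NE.
(Novel, Incremental, Risky): Lab A can switch to Risky (29 → 71). Not NE.
(Novel, Novel, Novel): Lab B can switch to Incremental (38 → 84). Not NE.
(Novel, Novel, Risky): Lab A gets 98, best alternative 48; Lab B gets 87, best alternative 17; Lab C gets 69, best alternative 32. No profitable deviation — NE.
(Risky, Incremental, Novel): Lab A can switch to Novel (91 → 96). Not NE.
(Risky, Incremental, Risky): Lab B can switch to Novel (41 → 50). Not NE.
(Risky, Novel, Novel): Lab A can switch to Novel (47 → 76). Not NE.
(Risky, Novel, Risky): Lab A can switch to Novel (48 → 98). Not NE.

The unique pure-strategy Nash equilibrium is (Novel, Novel, Risky).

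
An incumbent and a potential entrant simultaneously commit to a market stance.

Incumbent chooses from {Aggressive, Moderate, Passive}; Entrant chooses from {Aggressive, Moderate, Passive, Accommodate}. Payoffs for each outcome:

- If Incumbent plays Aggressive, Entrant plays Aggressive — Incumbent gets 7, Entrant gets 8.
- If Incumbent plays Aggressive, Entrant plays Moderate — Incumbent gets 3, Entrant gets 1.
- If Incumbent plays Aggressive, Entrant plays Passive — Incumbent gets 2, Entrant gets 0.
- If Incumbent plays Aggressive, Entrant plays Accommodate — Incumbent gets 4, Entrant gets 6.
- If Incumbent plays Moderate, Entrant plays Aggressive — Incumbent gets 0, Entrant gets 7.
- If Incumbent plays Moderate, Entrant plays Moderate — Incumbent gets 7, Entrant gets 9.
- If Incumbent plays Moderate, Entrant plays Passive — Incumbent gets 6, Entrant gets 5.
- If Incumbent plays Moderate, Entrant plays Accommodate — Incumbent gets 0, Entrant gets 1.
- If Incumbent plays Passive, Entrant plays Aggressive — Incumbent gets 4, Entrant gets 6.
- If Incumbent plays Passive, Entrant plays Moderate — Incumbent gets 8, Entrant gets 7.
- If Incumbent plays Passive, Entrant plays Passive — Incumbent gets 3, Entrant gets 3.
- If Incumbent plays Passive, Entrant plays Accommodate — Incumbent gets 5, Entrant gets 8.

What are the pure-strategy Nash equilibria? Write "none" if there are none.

(Aggressive, Aggressive); (Passive, Accommodate)

(Aggressive, Aggressive): Incumbent gets 7, best alternative 4; Entrant gets 8, best alternative 6. No profitable deviation — NE.
(Aggressive, Moderate): Incumbent can switch to Moderate (3 → 7). Not NE.
(Aggressive, Passive): Incumbent can switch to Moderate (2 → 6). Not NE.
(Aggressive, Accommodate): Incumbent can switch to Passive (4 → 5). Not NE.
(Moderate, Aggressive): Incumbent can switch to Aggressive (0 → 7). Not NE.
(Moderate, Moderate): Incumbent can switch to Passive (7 → 8). Not NE.
(Moderate, Passive): Entrant can switch to Aggressive (5 → 7). Not NE.
(Moderate, Accommodate): Incumbent can switch to Aggressive (0 → 4). Not NE.
(Passive, Aggressive): Incumbent can switch to Aggressive (4 → 7). Not NE.
(Passive, Moderate): Entrant can switch to Accommodate (7 → 8). Not NE.
(Passive, Passive): Incumbent can switch to Moderate (3 → 6). Not NE.
(Passive, Accommodate): Incumbent gets 5, best alternative 4; Entrant gets 8, best alternative 7. No profitable deviation — NE.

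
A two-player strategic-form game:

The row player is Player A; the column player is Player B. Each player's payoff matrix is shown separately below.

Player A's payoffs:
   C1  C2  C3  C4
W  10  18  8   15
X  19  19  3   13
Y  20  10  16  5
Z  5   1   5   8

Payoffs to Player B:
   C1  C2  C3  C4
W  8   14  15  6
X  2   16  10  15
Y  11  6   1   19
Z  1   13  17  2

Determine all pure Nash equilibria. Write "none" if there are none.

Player A against C1: payoffs 10, 19, 20, 5 → best response Y.
Player A against C2: payoffs 18, 19, 10, 1 → best response X.
Player A against C3: payoffs 8, 3, 16, 5 → best response Y.
Player A against C4: payoffs 15, 13, 5, 8 → best response W.
Player B against W: payoffs 8, 14, 15, 6 → best response C3.
Player B against X: payoffs 2, 16, 10, 15 → best response C2.
Player B against Y: payoffs 11, 6, 1, 19 → best response C4.
Player B against Z: payoffs 1, 13, 17, 2 → best response C3.
Mutual best responses: (X, C2).

(X, C2)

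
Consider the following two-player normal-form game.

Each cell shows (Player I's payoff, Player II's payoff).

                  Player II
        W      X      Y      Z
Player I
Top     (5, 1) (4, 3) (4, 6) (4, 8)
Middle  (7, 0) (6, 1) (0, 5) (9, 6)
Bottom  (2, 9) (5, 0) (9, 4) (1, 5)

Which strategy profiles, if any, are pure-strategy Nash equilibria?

(Top, W): Player I can switch to Middle (5 → 7). Not NE.
(Top, X): Player I can switch to Middle (4 → 6). Not NE.
(Top, Y): Player I can switch to Bottom (4 → 9). Not NE.
(Top, Z): Player I can switch to Middle (4 → 9). Not NE.
(Middle, W): Player II can switch to X (0 → 1). Not NE.
(Middle, X): Player II can switch to Y (1 → 5). Not NE.
(Middle, Y): Player I can switch to Top (0 → 4). Not NE.
(Middle, Z): Player I gets 9, best alternative 4; Player II gets 6, best alternative 5. No profitable deviation — NE.
(Bottom, W): Player I can switch to Top (2 → 5). Not NE.
(Bottom, X): Player I can switch to Middle (5 → 6). Not NE.
(Bottom, Y): Player II can switch to W (4 → 9). Not NE.
(The remaining 1 profile has a profitable deviation by the same check.)

(Middle, Z)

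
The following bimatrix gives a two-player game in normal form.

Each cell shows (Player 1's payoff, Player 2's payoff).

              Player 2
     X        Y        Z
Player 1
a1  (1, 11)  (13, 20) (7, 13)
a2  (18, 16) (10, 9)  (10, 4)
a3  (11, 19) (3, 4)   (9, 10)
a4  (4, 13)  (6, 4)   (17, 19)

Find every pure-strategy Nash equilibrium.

Mark each player's best response to every combination of opponents' strategies; a profile where every player is best-responding is a pure Nash equilibrium.
Player 1 against X: payoffs 1, 18, 11, 4 → best response a2.
Player 1 against Y: payoffs 13, 10, 3, 6 → best response a1.
Player 1 against Z: payoffs 7, 10, 9, 17 → best response a4.
Player 2 against a1: payoffs 11, 20, 13 → best response Y.
Player 2 against a2: payoffs 16, 9, 4 → best response X.
Player 2 against a3: payoffs 19, 4, 10 → best response X.
Player 2 against a4: payoffs 13, 4, 19 → best response Z.
Mutual best responses: (a1, Y); (a2, X); (a4, Z).

The pure Nash equilibria are (a1, Y); (a2, X); (a4, Z).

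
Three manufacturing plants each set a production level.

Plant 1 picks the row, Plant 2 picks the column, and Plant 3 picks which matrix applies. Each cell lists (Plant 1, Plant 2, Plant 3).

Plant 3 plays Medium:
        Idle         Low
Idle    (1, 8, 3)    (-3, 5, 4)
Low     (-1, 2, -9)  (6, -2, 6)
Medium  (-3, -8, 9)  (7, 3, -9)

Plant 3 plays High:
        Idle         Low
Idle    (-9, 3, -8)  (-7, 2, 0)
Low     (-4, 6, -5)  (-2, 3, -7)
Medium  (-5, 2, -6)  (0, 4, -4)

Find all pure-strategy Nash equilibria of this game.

The pure Nash equilibria are (Idle, Idle, Medium), (Low, Idle, High), (Medium, Low, High).

Plant 1 against (Idle, Medium): payoffs 1, -1, -3 → best response Idle.
Plant 1 against (Idle, High): payoffs -9, -4, -5 → best response Low.
Plant 1 against (Low, Medium): payoffs -3, 6, 7 → best response Medium.
Plant 1 against (Low, High): payoffs -7, -2, 0 → best response Medium.
Plant 2 against (Idle, Medium): payoffs 8, 5 → best response Idle.
Plant 2 against (Idle, High): payoffs 3, 2 → best response Idle.
Plant 2 against (Low, Medium): payoffs 2, -2 → best response Idle.
Plant 2 against (Low, High): payoffs 6, 3 → best response Idle.
Plant 2 against (Medium, Medium): payoffs -8, 3 → best response Low.
Plant 2 against (Medium, High): payoffs 2, 4 → best response Low.
Plant 3 against (Idle, Idle): payoffs 3, -8 → best response Medium.
Plant 3 against (Idle, Low): payoffs 4, 0 → best response Medium.
Plant 3 against (Low, Idle): payoffs -9, -5 → best response High.
Plant 3 against (Low, Low): payoffs 6, -7 → best response Medium.
Plant 3 against (Medium, Idle): payoffs 9, -6 → best response Medium.
Plant 3 against (Medium, Low): payoffs -9, -4 → best response High.
Mutual best responses: (Idle, Idle, Medium); (Low, Idle, High); (Medium, Low, High).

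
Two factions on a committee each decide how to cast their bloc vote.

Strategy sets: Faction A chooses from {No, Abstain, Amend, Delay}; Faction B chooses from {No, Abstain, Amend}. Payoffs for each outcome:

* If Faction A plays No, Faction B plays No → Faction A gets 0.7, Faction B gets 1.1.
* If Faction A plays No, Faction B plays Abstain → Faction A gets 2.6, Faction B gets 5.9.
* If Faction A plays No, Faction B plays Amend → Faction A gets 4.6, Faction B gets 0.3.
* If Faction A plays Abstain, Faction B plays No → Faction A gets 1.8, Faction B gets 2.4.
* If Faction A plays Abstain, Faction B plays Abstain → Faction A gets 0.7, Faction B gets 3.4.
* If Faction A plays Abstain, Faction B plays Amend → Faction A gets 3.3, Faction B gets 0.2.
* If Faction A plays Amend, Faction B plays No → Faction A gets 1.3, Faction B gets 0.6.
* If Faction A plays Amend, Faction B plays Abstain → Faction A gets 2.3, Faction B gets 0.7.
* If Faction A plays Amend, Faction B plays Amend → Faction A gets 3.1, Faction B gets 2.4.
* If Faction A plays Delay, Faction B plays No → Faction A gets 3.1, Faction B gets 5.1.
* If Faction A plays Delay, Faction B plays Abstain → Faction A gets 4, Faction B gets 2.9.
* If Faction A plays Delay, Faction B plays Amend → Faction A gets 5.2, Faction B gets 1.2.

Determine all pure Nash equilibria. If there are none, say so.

(No, No): Faction A can switch to Abstain (0.7 → 1.8). Not NE.
(No, Abstain): Faction A can switch to Delay (2.6 → 4). Not NE.
(No, Amend): Faction A can switch to Delay (4.6 → 5.2). Not NE.
(Abstain, No): Faction A can switch to Delay (1.8 → 3.1). Not NE.
(Abstain, Abstain): Faction A can switch to No (0.7 → 2.6). Not NE.
(Abstain, Amend): Faction A can switch to No (3.3 → 4.6). Not NE.
(Amend, No): Faction A can switch to Abstain (1.3 → 1.8). Not NE.
(Amend, Abstain): Faction A can switch to No (2.3 → 2.6). Not NE.
(Amend, Amend): Faction A can switch to No (3.1 → 4.6). Not NE.
(Delay, No): Faction A gets 3.1, best alternative 1.8; Faction B gets 5.1, best alternative 2.9. No profitable deviation — NE.
(Delay, Abstain): Faction B can switch to No (2.9 → 5.1). Not NE.
(The remaining 1 profile has a profitable deviation by the same check.)

(Delay, No)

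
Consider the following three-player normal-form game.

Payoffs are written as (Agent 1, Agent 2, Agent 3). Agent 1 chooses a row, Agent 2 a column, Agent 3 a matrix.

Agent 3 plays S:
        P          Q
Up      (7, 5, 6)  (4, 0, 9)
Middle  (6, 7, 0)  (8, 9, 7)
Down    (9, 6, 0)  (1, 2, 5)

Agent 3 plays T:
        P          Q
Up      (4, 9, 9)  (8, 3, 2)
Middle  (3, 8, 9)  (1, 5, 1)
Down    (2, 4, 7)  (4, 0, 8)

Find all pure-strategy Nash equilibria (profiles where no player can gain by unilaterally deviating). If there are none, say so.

Agent 1 against (P, S): payoffs 7, 6, 9 → best response Down.
Agent 1 against (P, T): payoffs 4, 3, 2 → best response Up.
Agent 1 against (Q, S): payoffs 4, 8, 1 → best response Middle.
Agent 1 against (Q, T): payoffs 8, 1, 4 → best response Up.
Agent 2 against (Up, S): payoffs 5, 0 → best response P.
Agent 2 against (Up, T): payoffs 9, 3 → best response P.
Agent 2 against (Middle, S): payoffs 7, 9 → best response Q.
Agent 2 against (Middle, T): payoffs 8, 5 → best response P.
Agent 2 against (Down, S): payoffs 6, 2 → best response P.
Agent 2 against (Down, T): payoffs 4, 0 → best response P.
Agent 3 against (Up, P): payoffs 6, 9 → best response T.
Agent 3 against (Up, Q): payoffs 9, 2 → best response S.
Agent 3 against (Middle, P): payoffs 0, 9 → best response T.
Agent 3 against (Middle, Q): payoffs 7, 1 → best response S.
Agent 3 against (Down, P): payoffs 0, 7 → best response T.
Agent 3 against (Down, Q): payoffs 5, 8 → best response T.
Mutual best responses: (Up, P, T); (Middle, Q, S).

Pure-strategy Nash equilibria: (Up, P, T) and (Middle, Q, S)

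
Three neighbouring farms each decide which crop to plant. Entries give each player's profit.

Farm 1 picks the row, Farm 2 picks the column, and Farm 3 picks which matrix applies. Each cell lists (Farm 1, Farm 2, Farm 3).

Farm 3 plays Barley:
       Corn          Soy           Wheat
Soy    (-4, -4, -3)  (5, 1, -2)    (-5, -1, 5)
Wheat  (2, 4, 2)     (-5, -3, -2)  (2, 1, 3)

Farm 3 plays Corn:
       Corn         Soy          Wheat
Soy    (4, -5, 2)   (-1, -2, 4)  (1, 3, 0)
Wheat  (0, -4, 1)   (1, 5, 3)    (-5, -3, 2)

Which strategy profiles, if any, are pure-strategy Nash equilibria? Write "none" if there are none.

Pure-strategy Nash equilibria: (Wheat, Corn, Barley); (Wheat, Soy, Corn)

(Soy, Corn, Barley): Farm 1 can switch to Wheat (-4 → 2). Not NE.
(Soy, Corn, Corn): Farm 2 can switch to Soy (-5 → -2). Not NE.
(Soy, Soy, Barley): Farm 3 can switch to Corn (-2 → 4). Not NE.
(Soy, Soy, Corn): Farm 1 can switch to Wheat (-1 → 1). Not NE.
(Soy, Wheat, Barley): Farm 1 can switch to Wheat (-5 → 2). Not NE.
(Soy, Wheat, Corn): Farm 3 can switch to Barley (0 → 5). Not NE.
(Wheat, Corn, Barley): Farm 1 gets 2, best alternative -4; Farm 2 gets 4, best alternative 1; Farm 3 gets 2, best alternative 1. No profitable deviation — NE.
(Wheat, Soy, Corn): Farm 1 gets 1, best alternative -1; Farm 2 gets 5, best alternative -3; Farm 3 gets 3, best alternative -2. No profitable deviation — NE.
(The remaining 4 profiles each have a profitable deviation by the same check.)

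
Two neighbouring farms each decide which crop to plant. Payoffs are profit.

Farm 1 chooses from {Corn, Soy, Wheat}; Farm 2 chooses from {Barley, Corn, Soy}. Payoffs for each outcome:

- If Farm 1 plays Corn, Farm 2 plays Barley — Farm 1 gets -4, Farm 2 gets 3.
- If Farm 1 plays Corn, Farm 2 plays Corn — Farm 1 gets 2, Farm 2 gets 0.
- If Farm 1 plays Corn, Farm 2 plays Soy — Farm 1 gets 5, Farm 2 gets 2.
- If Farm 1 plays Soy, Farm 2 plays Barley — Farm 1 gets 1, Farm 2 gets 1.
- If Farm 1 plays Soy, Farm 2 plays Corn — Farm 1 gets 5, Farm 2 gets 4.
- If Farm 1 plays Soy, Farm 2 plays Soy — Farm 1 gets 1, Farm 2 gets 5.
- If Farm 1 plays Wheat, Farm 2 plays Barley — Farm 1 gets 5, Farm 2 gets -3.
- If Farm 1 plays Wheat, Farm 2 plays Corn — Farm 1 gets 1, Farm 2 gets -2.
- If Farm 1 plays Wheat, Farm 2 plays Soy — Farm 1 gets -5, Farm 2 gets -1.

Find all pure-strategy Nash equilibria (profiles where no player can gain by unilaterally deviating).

Farm 1 against Barley: payoffs -4, 1, 5 → best response Wheat.
Farm 1 against Corn: payoffs 2, 5, 1 → best response Soy.
Farm 1 against Soy: payoffs 5, 1, -5 → best response Corn.
Farm 2 against Corn: payoffs 3, 0, 2 → best response Barley.
Farm 2 against Soy: payoffs 1, 4, 5 → best response Soy.
Farm 2 against Wheat: payoffs -3, -2, -1 → best response Soy.
No profile is a mutual best response for all players.

none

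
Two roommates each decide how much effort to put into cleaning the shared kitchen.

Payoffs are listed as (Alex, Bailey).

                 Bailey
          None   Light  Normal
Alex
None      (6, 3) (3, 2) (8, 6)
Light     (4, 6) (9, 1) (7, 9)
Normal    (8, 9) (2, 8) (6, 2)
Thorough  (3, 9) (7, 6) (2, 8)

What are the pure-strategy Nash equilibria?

For each strategy profile, look for a profitable unilateral deviation.
(None, None): Alex can switch to Normal (6 → 8). Not NE.
(None, Light): Alex can switch to Light (3 → 9). Not NE.
(None, Normal): Alex gets 8, best alternative 7; Bailey gets 6, best alternative 3. No profitable deviation — NE.
(Light, None): Alex can switch to None (4 → 6). Not NE.
(Light, Light): Bailey can switch to None (1 → 6). Not NE.
(Light, Normal): Alex can switch to None (7 → 8). Not NE.
(Normal, None): Alex gets 8, best alternative 6; Bailey gets 9, best alternative 8. No profitable deviation — NE.
(Normal, Light): Alex can switch to None (2 → 3). Not NE.
(Normal, Normal): Alex can switch to None (6 → 8). Not NE.
(Thorough, None): Alex can switch to None (3 → 6). Not NE.
(The remaining 2 profiles each have a profitable deviation by the same check.)

Pure-strategy Nash equilibria: (None, Normal), (Normal, None)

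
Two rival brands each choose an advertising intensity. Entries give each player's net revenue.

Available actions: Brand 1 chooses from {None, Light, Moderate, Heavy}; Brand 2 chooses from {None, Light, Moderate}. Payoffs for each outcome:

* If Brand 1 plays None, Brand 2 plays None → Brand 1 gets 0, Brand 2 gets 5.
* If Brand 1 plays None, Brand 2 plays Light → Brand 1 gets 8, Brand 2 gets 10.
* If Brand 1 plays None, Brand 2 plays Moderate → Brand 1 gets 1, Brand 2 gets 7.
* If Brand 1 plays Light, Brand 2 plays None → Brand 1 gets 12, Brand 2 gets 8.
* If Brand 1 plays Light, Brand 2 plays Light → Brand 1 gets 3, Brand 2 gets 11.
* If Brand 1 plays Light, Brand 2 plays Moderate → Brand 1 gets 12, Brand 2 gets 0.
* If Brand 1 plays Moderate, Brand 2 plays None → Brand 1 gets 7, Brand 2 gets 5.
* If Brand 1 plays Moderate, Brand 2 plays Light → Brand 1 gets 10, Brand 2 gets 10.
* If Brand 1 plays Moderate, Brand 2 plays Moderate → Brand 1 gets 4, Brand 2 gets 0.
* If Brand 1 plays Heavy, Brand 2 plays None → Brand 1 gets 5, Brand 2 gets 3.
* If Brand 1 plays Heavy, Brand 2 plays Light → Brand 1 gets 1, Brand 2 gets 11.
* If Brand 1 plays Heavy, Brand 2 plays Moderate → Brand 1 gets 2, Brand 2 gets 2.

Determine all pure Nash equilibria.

Pure NE: (Moderate, Light)

Check each profile: it is a Nash equilibrium iff no player can strictly gain by switching unilaterally.
(None, None): Brand 1 can switch to Light (0 → 12). Not NE.
(None, Light): Brand 1 can switch to Moderate (8 → 10). Not NE.
(None, Moderate): Brand 1 can switch to Light (1 → 12). Not NE.
(Light, None): Brand 2 can switch to Light (8 → 11). Not NE.
(Light, Light): Brand 1 can switch to None (3 → 8). Not NE.
(Light, Moderate): Brand 2 can switch to None (0 → 8). Not NE.
(Moderate, None): Brand 1 can switch to Light (7 → 12). Not NE.
(Moderate, Light): Brand 1 gets 10, best alternative 8; Brand 2 gets 10, best alternative 5. No profitable deviation — NE.
(Moderate, Moderate): Brand 1 can switch to Light (4 → 12). Not NE.
(Heavy, None): Brand 1 can switch to Light (5 → 12). Not NE.
(Heavy, Light): Brand 1 can switch to None (1 → 8). Not NE.
(The remaining 1 profile has a profitable deviation by the same check.)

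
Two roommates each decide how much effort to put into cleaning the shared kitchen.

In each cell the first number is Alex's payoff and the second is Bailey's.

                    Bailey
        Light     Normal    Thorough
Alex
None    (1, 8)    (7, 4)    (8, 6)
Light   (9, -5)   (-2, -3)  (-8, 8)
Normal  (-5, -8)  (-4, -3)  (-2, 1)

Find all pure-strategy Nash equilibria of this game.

There is no pure-strategy Nash equilibrium.

For each player, find the best response to each opponent profile; mutual best responses are the pure NE.
Alex against Light: payoffs 1, 9, -5 → best response Light.
Alex against Normal: payoffs 7, -2, -4 → best response None.
Alex against Thorough: payoffs 8, -8, -2 → best response None.
Bailey against None: payoffs 8, 4, 6 → best response Light.
Bailey against Light: payoffs -5, -3, 8 → best response Thorough.
Bailey against Normal: payoffs -8, -3, 1 → best response Thorough.
No profile is a mutual best response for all players.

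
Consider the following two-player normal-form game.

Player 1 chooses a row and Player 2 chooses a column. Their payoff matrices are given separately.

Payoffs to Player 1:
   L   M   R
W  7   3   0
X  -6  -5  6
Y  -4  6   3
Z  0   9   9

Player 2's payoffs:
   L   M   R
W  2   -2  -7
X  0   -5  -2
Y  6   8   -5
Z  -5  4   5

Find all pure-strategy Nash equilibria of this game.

Pure-strategy Nash equilibria: (W, L); (Z, R)

Player 1 against L: payoffs 7, -6, -4, 0 → best response W.
Player 1 against M: payoffs 3, -5, 6, 9 → best response Z.
Player 1 against R: payoffs 0, 6, 3, 9 → best response Z.
Player 2 against W: payoffs 2, -2, -7 → best response L.
Player 2 against X: payoffs 0, -5, -2 → best response L.
Player 2 against Y: payoffs 6, 8, -5 → best response M.
Player 2 against Z: payoffs -5, 4, 5 → best response R.
Mutual best responses: (W, L); (Z, R).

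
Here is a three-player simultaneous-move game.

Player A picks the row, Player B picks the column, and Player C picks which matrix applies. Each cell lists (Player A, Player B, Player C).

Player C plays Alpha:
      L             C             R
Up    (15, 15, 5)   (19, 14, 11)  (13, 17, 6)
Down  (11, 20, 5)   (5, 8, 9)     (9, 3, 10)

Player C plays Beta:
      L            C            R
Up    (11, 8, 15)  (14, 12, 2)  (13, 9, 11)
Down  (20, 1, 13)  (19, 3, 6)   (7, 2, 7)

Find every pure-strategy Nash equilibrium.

There is no pure-strategy Nash equilibrium.

Player A against (L, Alpha): payoffs 15, 11 → best response Up.
Player A against (L, Beta): payoffs 11, 20 → best response Down.
Player A against (C, Alpha): payoffs 19, 5 → best response Up.
Player A against (C, Beta): payoffs 14, 19 → best response Down.
Player A against (R, Alpha): payoffs 13, 9 → best response Up.
Player A against (R, Beta): payoffs 13, 7 → best response Up.
Player B against (Up, Alpha): payoffs 15, 14, 17 → best response R.
Player B against (Up, Beta): payoffs 8, 12, 9 → best response C.
Player B against (Down, Alpha): payoffs 20, 8, 3 → best response L.
Player B against (Down, Beta): payoffs 1, 3, 2 → best response C.
Player C against (Up, L): payoffs 5, 15 → best response Beta.
Player C against (Up, C): payoffs 11, 2 → best response Alpha.
Player C against (Up, R): payoffs 6, 11 → best response Beta.
Player C against (Down, L): payoffs 5, 13 → best response Beta.
Player C against (Down, C): payoffs 9, 6 → best response Alpha.
Player C against (Down, R): payoffs 10, 7 → best response Alpha.
No profile is a mutual best response for all players.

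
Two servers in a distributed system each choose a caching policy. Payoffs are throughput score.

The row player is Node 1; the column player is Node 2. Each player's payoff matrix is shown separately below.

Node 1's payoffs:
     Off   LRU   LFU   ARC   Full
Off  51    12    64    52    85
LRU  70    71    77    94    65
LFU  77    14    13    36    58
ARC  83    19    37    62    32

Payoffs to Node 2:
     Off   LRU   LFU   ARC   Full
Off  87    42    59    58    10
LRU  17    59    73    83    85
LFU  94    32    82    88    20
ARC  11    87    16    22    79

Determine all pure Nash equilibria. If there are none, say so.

Node 1 against Off: payoffs 51, 70, 77, 83 → best response ARC.
Node 1 against LRU: payoffs 12, 71, 14, 19 → best response LRU.
Node 1 against LFU: payoffs 64, 77, 13, 37 → best response LRU.
Node 1 against ARC: payoffs 52, 94, 36, 62 → best response LRU.
Node 1 against Full: payoffs 85, 65, 58, 32 → best response Off.
Node 2 against Off: payoffs 87, 42, 59, 58, 10 → best response Off.
Node 2 against LRU: payoffs 17, 59, 73, 83, 85 → best response Full.
Node 2 against LFU: payoffs 94, 32, 82, 88, 20 → best response Off.
Node 2 against ARC: payoffs 11, 87, 16, 22, 79 → best response LRU.
No profile is a mutual best response for all players.

There is no pure-strategy Nash equilibrium.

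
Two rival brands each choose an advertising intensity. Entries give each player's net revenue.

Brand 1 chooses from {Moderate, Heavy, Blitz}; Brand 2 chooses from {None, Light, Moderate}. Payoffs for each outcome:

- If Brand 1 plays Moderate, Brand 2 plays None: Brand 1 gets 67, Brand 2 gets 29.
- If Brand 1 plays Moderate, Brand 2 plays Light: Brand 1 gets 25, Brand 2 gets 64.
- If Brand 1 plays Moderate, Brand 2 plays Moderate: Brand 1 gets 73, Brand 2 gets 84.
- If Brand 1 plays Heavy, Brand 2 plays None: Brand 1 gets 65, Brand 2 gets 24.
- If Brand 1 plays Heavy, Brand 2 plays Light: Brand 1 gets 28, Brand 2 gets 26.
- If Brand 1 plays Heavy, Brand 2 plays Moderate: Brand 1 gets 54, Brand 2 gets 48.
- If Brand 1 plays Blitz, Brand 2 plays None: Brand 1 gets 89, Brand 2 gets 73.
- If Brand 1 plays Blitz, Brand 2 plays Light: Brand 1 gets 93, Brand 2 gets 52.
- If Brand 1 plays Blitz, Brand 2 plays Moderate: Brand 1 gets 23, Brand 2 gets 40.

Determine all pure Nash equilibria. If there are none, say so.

Brand 1 against None: payoffs 67, 65, 89 → best response Blitz.
Brand 1 against Light: payoffs 25, 28, 93 → best response Blitz.
Brand 1 against Moderate: payoffs 73, 54, 23 → best response Moderate.
Brand 2 against Moderate: payoffs 29, 64, 84 → best response Moderate.
Brand 2 against Heavy: payoffs 24, 26, 48 → best response Moderate.
Brand 2 against Blitz: payoffs 73, 52, 40 → best response None.
Mutual best responses: (Moderate, Moderate); (Blitz, None).

(Moderate, Moderate), (Blitz, None)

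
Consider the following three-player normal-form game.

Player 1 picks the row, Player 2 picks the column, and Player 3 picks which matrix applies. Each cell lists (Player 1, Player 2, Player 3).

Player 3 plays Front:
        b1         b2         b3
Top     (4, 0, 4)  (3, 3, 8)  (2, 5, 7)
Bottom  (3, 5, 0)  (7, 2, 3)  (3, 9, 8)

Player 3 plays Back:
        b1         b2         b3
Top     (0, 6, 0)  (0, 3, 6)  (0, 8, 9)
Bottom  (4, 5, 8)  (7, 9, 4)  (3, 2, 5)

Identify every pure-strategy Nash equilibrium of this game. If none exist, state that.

Pure-strategy Nash equilibria: (Bottom, b2, Back); (Bottom, b3, Front)

(Top, b1, Front): Player 2 can switch to b2 (0 → 3). Not NE.
(Top, b1, Back): Player 1 can switch to Bottom (0 → 4). Not NE.
(Top, b2, Front): Player 1 can switch to Bottom (3 → 7). Not NE.
(Top, b2, Back): Player 1 can switch to Bottom (0 → 7). Not NE.
(Top, b3, Front): Player 1 can switch to Bottom (2 → 3). Not NE.
(Top, b3, Back): Player 1 can switch to Bottom (0 → 3). Not NE.
(Bottom, b1, Front): Player 1 can switch to Top (3 → 4). Not NE.
(Bottom, b1, Back): Player 2 can switch to b2 (5 → 9). Not NE.
(Bottom, b2, Front): Player 2 can switch to b1 (2 → 5). Not NE.
(Bottom, b2, Back): Player 1 gets 7, best alternative 0; Player 2 gets 9, best alternative 5; Player 3 gets 4, best alternative 3. No profitable deviation — NE.
(Bottom, b3, Front): Player 1 gets 3, best alternative 2; Player 2 gets 9, best alternative 5; Player 3 gets 8, best alternative 5. No profitable deviation — NE.
(Bottom, b3, Back): Player 2 can switch to b1 (2 → 5). Not NE.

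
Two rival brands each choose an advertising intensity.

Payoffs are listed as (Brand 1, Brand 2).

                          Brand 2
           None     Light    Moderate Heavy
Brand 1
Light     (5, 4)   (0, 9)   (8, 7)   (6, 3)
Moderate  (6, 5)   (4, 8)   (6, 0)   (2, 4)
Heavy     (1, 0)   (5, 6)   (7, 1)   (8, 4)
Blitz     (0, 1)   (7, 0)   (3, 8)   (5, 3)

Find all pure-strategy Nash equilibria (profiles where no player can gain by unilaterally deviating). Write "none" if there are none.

none

Brand 1 against None: payoffs 5, 6, 1, 0 → best response Moderate.
Brand 1 against Light: payoffs 0, 4, 5, 7 → best response Blitz.
Brand 1 against Moderate: payoffs 8, 6, 7, 3 → best response Light.
Brand 1 against Heavy: payoffs 6, 2, 8, 5 → best response Heavy.
Brand 2 against Light: payoffs 4, 9, 7, 3 → best response Light.
Brand 2 against Moderate: payoffs 5, 8, 0, 4 → best response Light.
Brand 2 against Heavy: payoffs 0, 6, 1, 4 → best response Light.
Brand 2 against Blitz: payoffs 1, 0, 8, 3 → best response Moderate.
No profile is a mutual best response for all players.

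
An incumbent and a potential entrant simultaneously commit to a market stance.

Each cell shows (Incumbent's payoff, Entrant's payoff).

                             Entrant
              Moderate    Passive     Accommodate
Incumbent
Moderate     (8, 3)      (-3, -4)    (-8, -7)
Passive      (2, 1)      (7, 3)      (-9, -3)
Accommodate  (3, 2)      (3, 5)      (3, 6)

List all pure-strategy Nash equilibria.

The pure Nash equilibria are (Moderate, Moderate), (Passive, Passive), (Accommodate, Accommodate).

For each player, find the best response to each opponent profile; mutual best responses are the pure NE.
Incumbent against Moderate: payoffs 8, 2, 3 → best response Moderate.
Incumbent against Passive: payoffs -3, 7, 3 → best response Passive.
Incumbent against Accommodate: payoffs -8, -9, 3 → best response Accommodate.
Entrant against Moderate: payoffs 3, -4, -7 → best response Moderate.
Entrant against Passive: payoffs 1, 3, -3 → best response Passive.
Entrant against Accommodate: payoffs 2, 5, 6 → best response Accommodate.
Mutual best responses: (Moderate, Moderate); (Passive, Passive); (Accommodate, Accommodate).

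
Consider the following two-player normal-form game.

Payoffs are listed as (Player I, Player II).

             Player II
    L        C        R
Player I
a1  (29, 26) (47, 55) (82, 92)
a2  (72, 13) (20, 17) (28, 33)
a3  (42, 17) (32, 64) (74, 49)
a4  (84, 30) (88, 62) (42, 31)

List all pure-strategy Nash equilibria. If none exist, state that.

The pure Nash equilibria are (a1, R); (a4, C).

Player I against L: payoffs 29, 72, 42, 84 → best response a4.
Player I against C: payoffs 47, 20, 32, 88 → best response a4.
Player I against R: payoffs 82, 28, 74, 42 → best response a1.
Player II against a1: payoffs 26, 55, 92 → best response R.
Player II against a2: payoffs 13, 17, 33 → best response R.
Player II against a3: payoffs 17, 64, 49 → best response C.
Player II against a4: payoffs 30, 62, 31 → best response C.
Mutual best responses: (a1, R); (a4, C).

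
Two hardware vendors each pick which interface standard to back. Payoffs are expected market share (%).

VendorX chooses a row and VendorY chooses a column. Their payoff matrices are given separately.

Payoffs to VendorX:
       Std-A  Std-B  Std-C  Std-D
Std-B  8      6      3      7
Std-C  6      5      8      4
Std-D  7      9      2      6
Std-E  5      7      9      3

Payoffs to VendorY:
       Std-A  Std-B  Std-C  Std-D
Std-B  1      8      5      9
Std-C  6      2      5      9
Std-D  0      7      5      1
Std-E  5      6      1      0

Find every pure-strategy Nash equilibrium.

Pure-strategy Nash equilibria: (Std-B, Std-D), (Std-D, Std-B)

(Std-B, Std-A): VendorY can switch to Std-B (1 → 8). Not NE.
(Std-B, Std-B): VendorX can switch to Std-D (6 → 9). Not NE.
(Std-B, Std-C): VendorX can switch to Std-C (3 → 8). Not NE.
(Std-B, Std-D): VendorX gets 7, best alternative 6; VendorY gets 9, best alternative 8. No profitable deviation — NE.
(Std-C, Std-A): VendorX can switch to Std-B (6 → 8). Not NE.
(Std-C, Std-B): VendorX can switch to Std-B (5 → 6). Not NE.
(Std-C, Std-C): VendorX can switch to Std-E (8 → 9). Not NE.
(Std-C, Std-D): VendorX can switch to Std-B (4 → 7). Not NE.
(Std-D, Std-A): VendorX can switch to Std-B (7 → 8). Not NE.
(Std-D, Std-B): VendorX gets 9, best alternative 7; VendorY gets 7, best alternative 5. No profitable deviation — NE.
(Std-D, Std-C): VendorX can switch to Std-B (2 → 3). Not NE.
(Std-D, Std-D): VendorX can switch to Std-B (6 → 7). Not NE.
(The remaining 4 profiles each have a profitable deviation by the same check.)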